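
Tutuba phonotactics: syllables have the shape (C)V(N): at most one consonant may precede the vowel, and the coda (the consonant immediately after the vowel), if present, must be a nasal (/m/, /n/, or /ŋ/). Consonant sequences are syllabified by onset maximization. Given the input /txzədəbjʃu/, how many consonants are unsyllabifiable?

4

Syllabifying with onset maximization leaves /t/, /x/, /b/, /j/ stranded (only a nasal (/m/, /n/, or /ŋ/) is licensed in coda position; onsets are limited to one consonant).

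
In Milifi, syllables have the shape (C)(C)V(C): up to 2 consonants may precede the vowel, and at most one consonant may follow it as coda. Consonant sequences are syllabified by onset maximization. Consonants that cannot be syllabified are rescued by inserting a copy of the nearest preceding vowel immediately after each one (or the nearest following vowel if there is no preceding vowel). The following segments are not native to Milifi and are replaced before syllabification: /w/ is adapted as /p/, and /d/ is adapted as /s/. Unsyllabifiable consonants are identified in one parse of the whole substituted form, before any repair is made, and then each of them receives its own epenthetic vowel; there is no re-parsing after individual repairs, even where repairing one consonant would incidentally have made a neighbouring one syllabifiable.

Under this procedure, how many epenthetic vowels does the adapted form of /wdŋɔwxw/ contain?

After substitution the input is /psŋɔpxp/.
The unsyllabifiable consonants are /p/, /x/, /p/; each receives one epenthetic vowel.

3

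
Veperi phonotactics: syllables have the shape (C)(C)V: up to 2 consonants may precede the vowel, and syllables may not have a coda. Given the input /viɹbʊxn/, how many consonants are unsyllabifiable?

2

Under (C)(C)V, the unsyllabifiable consonants are /x/, /n/ (no codas are permitted; onsets may contain at most 2 consonants).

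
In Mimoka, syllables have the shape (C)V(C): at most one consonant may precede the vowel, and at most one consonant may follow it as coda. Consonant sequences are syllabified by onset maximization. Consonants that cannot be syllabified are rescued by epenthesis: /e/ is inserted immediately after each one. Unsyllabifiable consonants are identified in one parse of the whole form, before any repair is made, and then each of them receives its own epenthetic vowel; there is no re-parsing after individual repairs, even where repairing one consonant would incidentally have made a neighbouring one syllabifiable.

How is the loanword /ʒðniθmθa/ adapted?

ʒeðeniθmeθa

Under (C)V(C), the unsyllabifiable consonants are /ʒ/, /ð/, /m/ (at most one coda consonant is licensed; onsets are limited to one consonant).
Epenthesis after each stranded consonant: /ʒ/ → /ʒe/, /ð/ → /ðe/, /m/ → /me/.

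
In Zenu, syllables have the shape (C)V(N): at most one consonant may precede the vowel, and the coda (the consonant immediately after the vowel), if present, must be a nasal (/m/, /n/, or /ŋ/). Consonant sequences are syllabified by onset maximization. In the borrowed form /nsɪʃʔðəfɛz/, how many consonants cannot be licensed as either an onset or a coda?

4

Syllabifying with onset maximization leaves /n/, /ʃ/, /ʔ/, /z/ stranded (only a nasal (/m/, /n/, or /ŋ/) is licensed in coda position; onsets are limited to one consonant).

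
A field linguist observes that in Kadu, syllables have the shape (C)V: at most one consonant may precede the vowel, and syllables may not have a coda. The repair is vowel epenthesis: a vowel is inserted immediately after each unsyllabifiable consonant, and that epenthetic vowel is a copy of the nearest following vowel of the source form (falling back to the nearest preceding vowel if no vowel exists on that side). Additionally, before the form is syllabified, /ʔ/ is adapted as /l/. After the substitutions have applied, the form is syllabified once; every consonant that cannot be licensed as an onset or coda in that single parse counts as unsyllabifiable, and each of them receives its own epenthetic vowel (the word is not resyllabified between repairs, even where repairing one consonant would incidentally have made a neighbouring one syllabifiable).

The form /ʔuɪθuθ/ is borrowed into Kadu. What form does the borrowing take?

Substitution: /ʔ/ → /l/, giving /luɪθuθ/.
Under (C)V, the unsyllabifiable consonants are /θ/ (no codas are permitted; onsets are limited to one consonant).
Epenthesis after each stranded consonant: /θ/ → /θu/.

luɪθuθu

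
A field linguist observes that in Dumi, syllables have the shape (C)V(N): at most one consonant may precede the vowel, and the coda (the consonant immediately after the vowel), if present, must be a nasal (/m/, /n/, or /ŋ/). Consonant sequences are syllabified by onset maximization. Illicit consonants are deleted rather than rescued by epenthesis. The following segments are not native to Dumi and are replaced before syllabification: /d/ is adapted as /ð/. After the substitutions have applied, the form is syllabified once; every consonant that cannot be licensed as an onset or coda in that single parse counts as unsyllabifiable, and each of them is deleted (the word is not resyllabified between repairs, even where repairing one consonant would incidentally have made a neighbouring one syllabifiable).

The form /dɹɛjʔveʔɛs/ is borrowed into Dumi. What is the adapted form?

Substitution: /d/ → /ð/, giving /ðɹɛjʔveʔɛs/.
The consonants /ð/, /j/, /ʔ/, /s/ cannot be parsed into a legal (C)V(N) syllable (only a nasal (/m/, /n/, or /ŋ/) is licensed in coda position; onsets are limited to one consonant).
Deleting the stranded consonants removes /ð/, /j/, /ʔ/, /s/.

ɹɛveʔɛ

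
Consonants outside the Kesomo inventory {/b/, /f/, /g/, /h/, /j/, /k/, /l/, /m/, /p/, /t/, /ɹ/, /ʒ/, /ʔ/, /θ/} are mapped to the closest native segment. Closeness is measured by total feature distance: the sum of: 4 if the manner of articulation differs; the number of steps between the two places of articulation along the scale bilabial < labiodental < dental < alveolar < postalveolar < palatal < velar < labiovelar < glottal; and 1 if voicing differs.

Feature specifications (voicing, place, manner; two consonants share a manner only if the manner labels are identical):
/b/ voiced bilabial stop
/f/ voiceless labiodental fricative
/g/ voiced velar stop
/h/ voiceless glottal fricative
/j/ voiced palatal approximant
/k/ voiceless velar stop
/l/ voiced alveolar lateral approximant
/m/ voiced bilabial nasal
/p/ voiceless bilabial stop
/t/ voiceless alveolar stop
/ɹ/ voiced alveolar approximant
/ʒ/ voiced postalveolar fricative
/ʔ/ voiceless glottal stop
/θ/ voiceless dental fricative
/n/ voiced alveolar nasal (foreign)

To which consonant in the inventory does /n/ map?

/m/ is closest: same manner (nasal), place distance 3 (alveolar→bilabial), same voicing; total 3. Next closest is /l/ at distance 4.

m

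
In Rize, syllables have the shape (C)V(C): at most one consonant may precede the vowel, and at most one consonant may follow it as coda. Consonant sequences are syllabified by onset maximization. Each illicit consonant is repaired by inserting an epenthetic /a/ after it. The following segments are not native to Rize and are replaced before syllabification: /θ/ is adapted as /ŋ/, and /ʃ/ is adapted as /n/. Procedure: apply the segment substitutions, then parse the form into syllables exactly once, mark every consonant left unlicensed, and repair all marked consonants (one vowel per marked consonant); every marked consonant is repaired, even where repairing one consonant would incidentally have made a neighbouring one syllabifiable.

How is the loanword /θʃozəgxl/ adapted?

ŋanozəgxala

Substitution: /θ/ → /ŋ/, /ʃ/ → /n/, giving /ŋnozəgxl/.
Syllabifying with onset maximization leaves /ŋ/, /x/, /l/ stranded (at most one coda consonant is licensed; onsets are limited to one consonant).
Epenthesis after each stranded consonant: /ŋ/ → /ŋa/, /x/ → /xa/, /l/ → /la/.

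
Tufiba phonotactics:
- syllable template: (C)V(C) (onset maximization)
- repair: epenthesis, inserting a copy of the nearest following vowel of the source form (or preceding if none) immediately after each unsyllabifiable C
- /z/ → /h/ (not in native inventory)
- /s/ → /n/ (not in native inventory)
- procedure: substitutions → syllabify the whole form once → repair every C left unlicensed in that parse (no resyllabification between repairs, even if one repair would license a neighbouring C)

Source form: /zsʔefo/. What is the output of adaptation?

heneʔefo

Substitution: /z/ → /h/, /s/ → /n/, giving /hnʔefo/.
Syllabifying with onset maximization leaves /h/, /n/ stranded (at most one coda consonant is licensed; onsets are limited to one consonant).
Epenthesis after each stranded consonant: /h/ → /he/, /n/ → /ne/.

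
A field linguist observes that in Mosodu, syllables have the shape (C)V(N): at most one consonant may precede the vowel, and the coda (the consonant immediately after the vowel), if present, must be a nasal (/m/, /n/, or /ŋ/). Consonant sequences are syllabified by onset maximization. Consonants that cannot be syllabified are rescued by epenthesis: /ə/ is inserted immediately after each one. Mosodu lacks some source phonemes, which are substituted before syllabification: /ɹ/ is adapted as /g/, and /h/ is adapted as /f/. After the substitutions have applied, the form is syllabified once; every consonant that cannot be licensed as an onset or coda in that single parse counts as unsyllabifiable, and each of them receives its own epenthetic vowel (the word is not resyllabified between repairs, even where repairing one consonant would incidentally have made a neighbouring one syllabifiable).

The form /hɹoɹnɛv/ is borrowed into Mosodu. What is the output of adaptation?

Substitution: /h/ → /f/, /ɹ/ → /g/, giving /fgognɛv/.
Under (C)V(N), the unsyllabifiable consonants are /f/, /g/, /v/ (only a nasal (/m/, /n/, or /ŋ/) is licensed in coda position; onsets are limited to one consonant).
Inserting the epenthetic vowel yields /f/ → /fə/, /g/ → /gə/, /v/ → /və/.

fəgogənɛvə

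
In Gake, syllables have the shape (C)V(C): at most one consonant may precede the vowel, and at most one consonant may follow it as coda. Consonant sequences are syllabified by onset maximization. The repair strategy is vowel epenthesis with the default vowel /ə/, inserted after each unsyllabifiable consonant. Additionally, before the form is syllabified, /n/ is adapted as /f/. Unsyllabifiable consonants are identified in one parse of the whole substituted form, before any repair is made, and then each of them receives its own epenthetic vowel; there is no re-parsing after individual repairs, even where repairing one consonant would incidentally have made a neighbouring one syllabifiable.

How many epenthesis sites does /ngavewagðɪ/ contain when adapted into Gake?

1

After substitution the input is /fgavewagðɪ/.
The unsyllabifiable consonants are /f/; each receives one epenthetic vowel.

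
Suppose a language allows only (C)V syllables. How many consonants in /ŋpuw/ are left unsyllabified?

2

Syllabifying with onset maximization leaves /ŋ/, /w/ stranded (no codas are permitted; onsets are limited to one consonant).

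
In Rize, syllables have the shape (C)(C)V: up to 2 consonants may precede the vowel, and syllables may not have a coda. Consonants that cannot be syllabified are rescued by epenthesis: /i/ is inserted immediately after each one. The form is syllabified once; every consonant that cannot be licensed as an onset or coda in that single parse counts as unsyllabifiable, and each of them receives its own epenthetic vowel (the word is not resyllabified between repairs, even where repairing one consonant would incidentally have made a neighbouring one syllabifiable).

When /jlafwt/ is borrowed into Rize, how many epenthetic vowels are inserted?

3

The unsyllabifiable consonants are /f/, /w/, /t/; each receives one epenthetic vowel.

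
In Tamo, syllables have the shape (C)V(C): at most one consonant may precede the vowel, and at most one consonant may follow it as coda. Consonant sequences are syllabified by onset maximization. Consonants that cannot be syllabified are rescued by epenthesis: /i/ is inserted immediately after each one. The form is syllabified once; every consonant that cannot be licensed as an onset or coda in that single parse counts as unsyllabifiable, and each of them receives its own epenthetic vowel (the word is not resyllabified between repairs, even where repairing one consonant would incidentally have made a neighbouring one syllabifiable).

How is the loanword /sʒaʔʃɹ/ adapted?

Under (C)V(C), the unsyllabifiable consonants are /s/, /ʃ/, /ɹ/ (at most one coda consonant is licensed; onsets are limited to one consonant).
Each unlicensed consonant becomes the onset of a new syllable: /s/ → /si/, /ʃ/ → /ʃi/, /ɹ/ → /ɹi/.

siʒaʔʃiɹi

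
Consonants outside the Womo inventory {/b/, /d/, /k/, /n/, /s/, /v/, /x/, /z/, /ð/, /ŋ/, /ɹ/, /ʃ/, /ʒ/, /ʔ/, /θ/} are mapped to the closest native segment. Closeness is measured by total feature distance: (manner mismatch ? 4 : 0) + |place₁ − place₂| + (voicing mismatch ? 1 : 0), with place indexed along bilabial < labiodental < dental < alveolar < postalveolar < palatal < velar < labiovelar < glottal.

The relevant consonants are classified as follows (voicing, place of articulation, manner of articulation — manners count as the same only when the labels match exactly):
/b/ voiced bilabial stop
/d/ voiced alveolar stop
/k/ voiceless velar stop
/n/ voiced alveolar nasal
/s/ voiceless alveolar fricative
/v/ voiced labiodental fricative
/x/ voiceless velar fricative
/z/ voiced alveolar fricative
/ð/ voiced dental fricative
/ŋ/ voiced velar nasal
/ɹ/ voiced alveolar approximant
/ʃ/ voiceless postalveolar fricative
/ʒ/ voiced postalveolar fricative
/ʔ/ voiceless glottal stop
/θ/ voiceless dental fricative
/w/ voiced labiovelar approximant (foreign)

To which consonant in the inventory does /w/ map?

ɹ

/ɹ/ is closest: same manner (approximant), place distance 4 (labiovelar→alveolar), same voicing; total 4. Next closest is /ŋ/ at distance 5.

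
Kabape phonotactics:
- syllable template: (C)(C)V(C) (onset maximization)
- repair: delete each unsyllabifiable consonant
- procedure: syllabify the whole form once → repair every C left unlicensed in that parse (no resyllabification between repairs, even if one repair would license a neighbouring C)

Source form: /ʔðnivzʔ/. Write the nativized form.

The consonants /ʔ/, /z/, /ʔ/ cannot be parsed into a legal (C)(C)V(C) syllable (at most one coda consonant is licensed; onsets may contain at most 2 consonants).
Deleting the stranded consonants removes /ʔ/, /z/, /ʔ/.

ðniv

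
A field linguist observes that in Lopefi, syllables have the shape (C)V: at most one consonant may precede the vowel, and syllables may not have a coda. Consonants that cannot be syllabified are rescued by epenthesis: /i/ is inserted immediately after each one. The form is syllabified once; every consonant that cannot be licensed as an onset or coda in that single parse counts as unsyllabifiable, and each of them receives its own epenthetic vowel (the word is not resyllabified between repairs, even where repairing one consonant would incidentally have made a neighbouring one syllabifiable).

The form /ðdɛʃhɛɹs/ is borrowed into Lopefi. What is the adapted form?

ðidɛʃihɛɹisi

Under (C)V, the unsyllabifiable consonants are /ð/, /ʃ/, /ɹ/, /s/ (no codas are permitted; onsets are limited to one consonant).
Epenthesis after each stranded consonant: /ð/ → /ði/, /ʃ/ → /ʃi/, /ɹ/ → /ɹi/, /s/ → /si/.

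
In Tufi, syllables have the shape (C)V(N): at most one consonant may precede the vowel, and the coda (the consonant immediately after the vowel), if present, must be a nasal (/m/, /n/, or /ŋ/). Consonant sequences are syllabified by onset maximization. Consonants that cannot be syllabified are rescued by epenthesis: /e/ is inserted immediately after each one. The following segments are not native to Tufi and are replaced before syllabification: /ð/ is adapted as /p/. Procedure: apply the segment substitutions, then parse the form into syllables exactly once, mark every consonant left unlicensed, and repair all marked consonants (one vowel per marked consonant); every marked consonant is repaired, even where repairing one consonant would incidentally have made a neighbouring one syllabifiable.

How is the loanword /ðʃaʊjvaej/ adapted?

Substitution: /ð/ → /p/, giving /pʃaʊjvaej/.
Under (C)V(N), the unsyllabifiable consonants are /p/, /j/, /j/ (only a nasal (/m/, /n/, or /ŋ/) is licensed in coda position; onsets are limited to one consonant).
Each unlicensed consonant becomes the onset of a new syllable: /p/ → /pe/, /j/ → /je/, /j/ → /je/.

peʃaʊjevaeje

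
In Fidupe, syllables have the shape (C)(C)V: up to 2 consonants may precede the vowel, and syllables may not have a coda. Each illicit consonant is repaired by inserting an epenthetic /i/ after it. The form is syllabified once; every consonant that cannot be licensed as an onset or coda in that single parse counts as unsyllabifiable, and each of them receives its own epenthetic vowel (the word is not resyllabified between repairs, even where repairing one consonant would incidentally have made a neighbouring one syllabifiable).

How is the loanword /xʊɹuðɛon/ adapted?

xʊɹuðɛoni

Under (C)(C)V, the unsyllabifiable consonants are /n/ (no codas are permitted; onsets may contain at most 2 consonants).
Inserting the epenthetic vowel yields /n/ → /ni/.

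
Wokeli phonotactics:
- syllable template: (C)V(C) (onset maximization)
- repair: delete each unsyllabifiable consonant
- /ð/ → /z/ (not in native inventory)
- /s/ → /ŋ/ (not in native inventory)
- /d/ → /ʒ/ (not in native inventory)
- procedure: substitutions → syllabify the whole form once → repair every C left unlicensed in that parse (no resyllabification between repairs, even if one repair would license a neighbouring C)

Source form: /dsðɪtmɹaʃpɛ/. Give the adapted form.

Substitution: /d/ → /ʒ/, /s/ → /ŋ/, /ð/ → /z/, giving /ʒŋzɪtmɹaʃpɛ/.
Under (C)V(C), the unsyllabifiable consonants are /ʒ/, /ŋ/, /m/ (at most one coda consonant is licensed; onsets are limited to one consonant).
Each unlicensed consonant is deleted: /ʒ/, /ŋ/, /m/.

zɪtɹaʃpɛ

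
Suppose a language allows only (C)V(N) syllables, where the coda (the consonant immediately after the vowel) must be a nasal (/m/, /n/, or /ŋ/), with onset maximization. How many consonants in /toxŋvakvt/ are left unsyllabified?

The consonants /x/, /ŋ/, /k/, /v/, /t/ cannot be parsed into a legal (C)V(N) syllable (only a nasal (/m/, /n/, or /ŋ/) is licensed in coda position; onsets are limited to one consonant).

5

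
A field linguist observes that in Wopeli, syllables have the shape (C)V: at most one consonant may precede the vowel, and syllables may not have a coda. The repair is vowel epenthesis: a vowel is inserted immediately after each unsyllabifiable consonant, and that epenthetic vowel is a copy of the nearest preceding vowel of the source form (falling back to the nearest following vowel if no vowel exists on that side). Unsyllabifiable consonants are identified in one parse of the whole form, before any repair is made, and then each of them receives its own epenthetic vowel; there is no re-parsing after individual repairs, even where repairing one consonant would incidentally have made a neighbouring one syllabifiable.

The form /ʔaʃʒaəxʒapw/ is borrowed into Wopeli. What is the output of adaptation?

Under (C)V, the unsyllabifiable consonants are /ʃ/, /x/, /p/, /w/ (no codas are permitted; onsets are limited to one consonant).
Inserting the epenthetic vowel yields /ʃ/ → /ʃa/, /x/ → /xə/, /p/ → /pa/, /w/ → /wa/.

ʔaʃaʒaəxəʒapawa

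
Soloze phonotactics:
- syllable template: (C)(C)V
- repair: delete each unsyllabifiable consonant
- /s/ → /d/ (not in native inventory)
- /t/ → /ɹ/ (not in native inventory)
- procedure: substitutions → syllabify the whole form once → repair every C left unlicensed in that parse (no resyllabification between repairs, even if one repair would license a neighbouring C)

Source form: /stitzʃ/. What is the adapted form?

Substitution: /s/ → /d/, /t/ → /ɹ/, giving /dɹiɹzʃ/.
Syllabifying with onset maximization leaves /ɹ/, /z/, /ʃ/ stranded (no codas are permitted; onsets may contain at most 2 consonants).
Deleting the stranded consonants removes /ɹ/, /z/, /ʃ/.

dɹi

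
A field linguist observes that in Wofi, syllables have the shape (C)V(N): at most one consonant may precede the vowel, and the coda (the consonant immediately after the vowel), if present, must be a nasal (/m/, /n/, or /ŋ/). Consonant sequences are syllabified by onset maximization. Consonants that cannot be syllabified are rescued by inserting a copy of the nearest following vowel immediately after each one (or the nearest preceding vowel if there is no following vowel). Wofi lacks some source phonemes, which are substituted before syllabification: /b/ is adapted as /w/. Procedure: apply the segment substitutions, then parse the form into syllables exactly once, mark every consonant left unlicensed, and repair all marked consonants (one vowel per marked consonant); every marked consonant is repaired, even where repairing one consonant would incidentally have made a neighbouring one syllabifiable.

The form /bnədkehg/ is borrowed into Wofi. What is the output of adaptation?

Substitution: /b/ → /w/, giving /wnədkehg/.
The consonants /w/, /d/, /h/, /g/ cannot be parsed into a legal (C)V(N) syllable (only a nasal (/m/, /n/, or /ŋ/) is licensed in coda position; onsets are limited to one consonant).
Epenthesis after each stranded consonant: /w/ → /wə/, /d/ → /de/, /h/ → /he/, /g/ → /ge/.

wənədekehege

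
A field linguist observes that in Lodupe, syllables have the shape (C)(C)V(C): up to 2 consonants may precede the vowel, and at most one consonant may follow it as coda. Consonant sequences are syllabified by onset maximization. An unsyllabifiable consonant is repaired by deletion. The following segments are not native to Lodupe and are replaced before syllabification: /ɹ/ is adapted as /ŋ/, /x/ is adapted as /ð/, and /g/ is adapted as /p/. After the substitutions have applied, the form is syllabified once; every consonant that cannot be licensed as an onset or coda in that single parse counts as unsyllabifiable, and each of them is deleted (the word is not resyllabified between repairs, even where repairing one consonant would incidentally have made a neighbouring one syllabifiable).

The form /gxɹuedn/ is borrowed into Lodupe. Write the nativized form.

ðŋued

Substitution: /g/ → /p/, /x/ → /ð/, /ɹ/ → /ŋ/, giving /pðŋuedn/.
The consonants /p/, /n/ cannot be parsed into a legal (C)(C)V(C) syllable (at most one coda consonant is licensed; onsets may contain at most 2 consonants).
Deletion applies to /p/, /n/.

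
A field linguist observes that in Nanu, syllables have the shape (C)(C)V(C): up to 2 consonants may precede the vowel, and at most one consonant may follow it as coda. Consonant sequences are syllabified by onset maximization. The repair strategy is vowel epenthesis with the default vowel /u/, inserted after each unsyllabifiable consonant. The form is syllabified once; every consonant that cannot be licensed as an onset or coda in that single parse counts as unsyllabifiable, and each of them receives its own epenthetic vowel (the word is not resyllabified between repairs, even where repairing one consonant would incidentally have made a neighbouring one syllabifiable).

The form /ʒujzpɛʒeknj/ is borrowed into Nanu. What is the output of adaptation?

Under (C)(C)V(C), the unsyllabifiable consonants are /n/, /j/ (at most one coda consonant is licensed; onsets may contain at most 2 consonants).
Epenthesis after each stranded consonant: /n/ → /nu/, /j/ → /ju/.

ʒujzpɛʒeknuju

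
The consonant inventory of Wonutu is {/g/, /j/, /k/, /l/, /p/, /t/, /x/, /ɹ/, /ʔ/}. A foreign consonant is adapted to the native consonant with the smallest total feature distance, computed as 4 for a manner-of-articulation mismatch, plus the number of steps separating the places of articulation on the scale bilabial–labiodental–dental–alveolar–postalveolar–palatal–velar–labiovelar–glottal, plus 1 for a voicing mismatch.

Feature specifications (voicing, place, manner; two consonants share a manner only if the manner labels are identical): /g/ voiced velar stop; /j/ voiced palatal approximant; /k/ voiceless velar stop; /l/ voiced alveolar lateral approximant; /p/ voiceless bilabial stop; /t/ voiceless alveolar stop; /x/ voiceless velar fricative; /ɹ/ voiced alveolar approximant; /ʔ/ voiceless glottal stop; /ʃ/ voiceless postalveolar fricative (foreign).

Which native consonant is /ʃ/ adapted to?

x

/x/ is closest: same manner (fricative), place distance 2 (postalveolar→velar), same voicing; total 2. Next closest is /t/ at distance 5.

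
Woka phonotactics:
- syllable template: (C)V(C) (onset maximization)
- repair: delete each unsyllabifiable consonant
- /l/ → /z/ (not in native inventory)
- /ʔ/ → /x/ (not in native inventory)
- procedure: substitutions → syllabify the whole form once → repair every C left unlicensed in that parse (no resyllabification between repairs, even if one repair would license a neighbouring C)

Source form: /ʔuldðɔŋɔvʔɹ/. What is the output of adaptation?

xuzðɔŋɔv

Substitution: /ʔ/ → /x/, /l/ → /z/, giving /xuzdðɔŋɔvxɹ/.
The consonants /d/, /x/, /ɹ/ cannot be parsed into a legal (C)V(C) syllable (at most one coda consonant is licensed; onsets are limited to one consonant).
Each unlicensed consonant is deleted: /d/, /x/, /ɹ/.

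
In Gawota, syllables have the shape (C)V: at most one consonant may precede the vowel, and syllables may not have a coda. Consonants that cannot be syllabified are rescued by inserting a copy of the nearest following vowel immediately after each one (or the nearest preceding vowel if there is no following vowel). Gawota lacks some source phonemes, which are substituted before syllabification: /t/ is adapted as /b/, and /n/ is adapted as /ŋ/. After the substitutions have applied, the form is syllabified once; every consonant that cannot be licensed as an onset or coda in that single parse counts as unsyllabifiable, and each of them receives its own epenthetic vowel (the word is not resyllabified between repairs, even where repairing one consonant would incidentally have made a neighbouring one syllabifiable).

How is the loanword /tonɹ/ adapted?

boŋoɹo

Substitution: /t/ → /b/, /n/ → /ŋ/, giving /boŋɹ/.
The consonants /ŋ/, /ɹ/ cannot be parsed into a legal (C)V syllable (no codas are permitted; onsets are limited to one consonant).
Epenthesis after each stranded consonant: /ŋ/ → /ŋo/, /ɹ/ → /ɹo/.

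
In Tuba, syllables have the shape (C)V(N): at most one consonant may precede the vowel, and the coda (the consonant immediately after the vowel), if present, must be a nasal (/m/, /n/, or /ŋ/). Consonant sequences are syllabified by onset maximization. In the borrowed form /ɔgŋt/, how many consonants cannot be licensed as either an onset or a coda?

Syllabifying with onset maximization leaves /g/, /ŋ/, /t/ stranded (only a nasal (/m/, /n/, or /ŋ/) is licensed in coda position; onsets are limited to one consonant).

3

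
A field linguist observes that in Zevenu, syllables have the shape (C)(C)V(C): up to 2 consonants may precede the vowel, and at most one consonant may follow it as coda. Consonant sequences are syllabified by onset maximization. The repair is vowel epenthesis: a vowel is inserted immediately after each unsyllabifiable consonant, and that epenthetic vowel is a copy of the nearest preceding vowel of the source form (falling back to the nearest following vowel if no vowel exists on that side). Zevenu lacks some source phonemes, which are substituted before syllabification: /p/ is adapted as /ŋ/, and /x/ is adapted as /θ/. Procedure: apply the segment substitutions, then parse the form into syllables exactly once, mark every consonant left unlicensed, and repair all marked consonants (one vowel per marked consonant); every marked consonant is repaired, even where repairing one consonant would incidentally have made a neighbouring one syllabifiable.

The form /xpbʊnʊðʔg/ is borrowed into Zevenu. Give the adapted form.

Substitution: /x/ → /θ/, /p/ → /ŋ/, giving /θŋbʊnʊðʔg/.
The consonants /θ/, /ʔ/, /g/ cannot be parsed into a legal (C)(C)V(C) syllable (at most one coda consonant is licensed; onsets may contain at most 2 consonants).
Epenthesis after each stranded consonant: /θ/ → /θʊ/, /ʔ/ → /ʔʊ/, /g/ → /gʊ/.

θʊŋbʊnʊðʔʊgʊ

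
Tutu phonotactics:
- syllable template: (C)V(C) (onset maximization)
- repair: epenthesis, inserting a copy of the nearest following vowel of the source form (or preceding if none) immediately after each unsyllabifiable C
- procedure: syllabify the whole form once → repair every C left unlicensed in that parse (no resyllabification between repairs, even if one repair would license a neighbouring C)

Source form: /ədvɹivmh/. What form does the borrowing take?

ədviɹivmihi

Syllabifying with onset maximization leaves /v/, /m/, /h/ stranded (at most one coda consonant is licensed; onsets are limited to one consonant).
Epenthesis after each stranded consonant: /v/ → /vi/, /m/ → /mi/, /h/ → /hi/.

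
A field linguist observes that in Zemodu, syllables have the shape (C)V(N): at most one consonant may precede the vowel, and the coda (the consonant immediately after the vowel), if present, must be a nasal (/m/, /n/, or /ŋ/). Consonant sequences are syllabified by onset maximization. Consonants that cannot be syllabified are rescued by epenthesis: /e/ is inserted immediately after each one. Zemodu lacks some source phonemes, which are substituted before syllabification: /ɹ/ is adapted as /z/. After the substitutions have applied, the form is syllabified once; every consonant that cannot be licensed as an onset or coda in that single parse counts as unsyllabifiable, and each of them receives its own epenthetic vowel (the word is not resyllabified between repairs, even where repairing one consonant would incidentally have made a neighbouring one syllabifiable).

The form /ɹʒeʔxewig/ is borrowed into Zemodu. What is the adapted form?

Substitution: /ɹ/ → /z/, giving /zʒeʔxewig/.
The consonants /z/, /ʔ/, /g/ cannot be parsed into a legal (C)V(N) syllable (only a nasal (/m/, /n/, or /ŋ/) is licensed in coda position; onsets are limited to one consonant).
Inserting the epenthetic vowel yields /z/ → /ze/, /ʔ/ → /ʔe/, /g/ → /ge/.

zeʒeʔexewige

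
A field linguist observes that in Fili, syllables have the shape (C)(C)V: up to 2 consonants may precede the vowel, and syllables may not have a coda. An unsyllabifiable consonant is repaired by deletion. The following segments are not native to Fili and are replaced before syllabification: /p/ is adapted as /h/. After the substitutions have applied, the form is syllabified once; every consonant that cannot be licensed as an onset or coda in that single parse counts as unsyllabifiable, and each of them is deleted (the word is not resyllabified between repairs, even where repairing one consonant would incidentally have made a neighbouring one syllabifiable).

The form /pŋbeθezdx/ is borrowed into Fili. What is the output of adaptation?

Substitution: /p/ → /h/, giving /hŋbeθezdx/.
Syllabifying with onset maximization leaves /h/, /z/, /d/, /x/ stranded (no codas are permitted; onsets may contain at most 2 consonants).
Deletion applies to /h/, /z/, /d/, /x/.

ŋbeθe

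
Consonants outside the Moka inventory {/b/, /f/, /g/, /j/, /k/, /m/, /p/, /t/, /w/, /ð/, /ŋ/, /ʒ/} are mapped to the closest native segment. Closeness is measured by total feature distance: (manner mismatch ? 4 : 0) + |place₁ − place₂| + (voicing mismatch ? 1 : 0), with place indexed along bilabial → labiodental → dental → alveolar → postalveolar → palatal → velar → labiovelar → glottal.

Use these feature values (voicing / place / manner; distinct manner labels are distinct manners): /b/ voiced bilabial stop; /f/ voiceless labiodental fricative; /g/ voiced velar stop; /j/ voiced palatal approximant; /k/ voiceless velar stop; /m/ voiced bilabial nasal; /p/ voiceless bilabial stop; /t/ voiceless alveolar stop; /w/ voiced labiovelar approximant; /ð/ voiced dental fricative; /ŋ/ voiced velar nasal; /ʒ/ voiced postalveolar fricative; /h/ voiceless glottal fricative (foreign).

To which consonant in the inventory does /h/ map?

/ʒ/ is closest: same manner (fricative), place distance 4 (glottal→postalveolar), voicing differs (+1); total 5. Next closest is /k/ at distance 6.

ʒ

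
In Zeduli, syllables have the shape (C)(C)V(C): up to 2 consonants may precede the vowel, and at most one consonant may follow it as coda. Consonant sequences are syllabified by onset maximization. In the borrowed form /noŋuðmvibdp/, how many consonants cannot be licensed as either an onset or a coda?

Syllabifying with onset maximization leaves /d/, /p/ stranded (at most one coda consonant is licensed; onsets may contain at most 2 consonants).

2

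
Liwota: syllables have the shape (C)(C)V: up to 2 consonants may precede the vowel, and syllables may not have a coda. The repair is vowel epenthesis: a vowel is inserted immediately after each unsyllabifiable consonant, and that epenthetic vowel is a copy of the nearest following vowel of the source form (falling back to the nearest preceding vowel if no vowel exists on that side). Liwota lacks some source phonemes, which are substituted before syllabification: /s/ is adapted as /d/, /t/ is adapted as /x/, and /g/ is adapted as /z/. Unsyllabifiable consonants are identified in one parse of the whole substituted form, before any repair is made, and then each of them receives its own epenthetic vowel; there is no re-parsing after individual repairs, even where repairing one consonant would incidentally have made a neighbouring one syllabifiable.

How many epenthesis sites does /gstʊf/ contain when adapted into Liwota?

After substitution the input is /zdxʊf/.
The unsyllabifiable consonants are /z/, /f/; each receives one epenthetic vowel.

2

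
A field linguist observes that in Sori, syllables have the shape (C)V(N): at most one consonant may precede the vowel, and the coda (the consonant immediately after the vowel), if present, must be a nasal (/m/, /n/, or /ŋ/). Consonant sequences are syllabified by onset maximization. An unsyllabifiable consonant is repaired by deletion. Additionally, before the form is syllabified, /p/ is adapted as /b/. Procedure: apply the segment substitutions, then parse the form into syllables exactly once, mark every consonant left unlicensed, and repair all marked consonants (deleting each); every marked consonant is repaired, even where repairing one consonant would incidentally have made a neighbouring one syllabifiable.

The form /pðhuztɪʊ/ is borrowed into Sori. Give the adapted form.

Substitution: /p/ → /b/, giving /bðhuztɪʊ/.
Syllabifying with onset maximization leaves /b/, /ð/, /z/ stranded (only a nasal (/m/, /n/, or /ŋ/) is licensed in coda position; onsets are limited to one consonant).
Deleting the stranded consonants removes /b/, /ð/, /z/.

hutɪʊ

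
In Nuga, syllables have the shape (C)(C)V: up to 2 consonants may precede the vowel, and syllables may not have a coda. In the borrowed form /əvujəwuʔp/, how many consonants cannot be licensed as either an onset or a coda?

2

Syllabifying with onset maximization leaves /ʔ/, /p/ stranded (no codas are permitted; onsets may contain at most 2 consonants).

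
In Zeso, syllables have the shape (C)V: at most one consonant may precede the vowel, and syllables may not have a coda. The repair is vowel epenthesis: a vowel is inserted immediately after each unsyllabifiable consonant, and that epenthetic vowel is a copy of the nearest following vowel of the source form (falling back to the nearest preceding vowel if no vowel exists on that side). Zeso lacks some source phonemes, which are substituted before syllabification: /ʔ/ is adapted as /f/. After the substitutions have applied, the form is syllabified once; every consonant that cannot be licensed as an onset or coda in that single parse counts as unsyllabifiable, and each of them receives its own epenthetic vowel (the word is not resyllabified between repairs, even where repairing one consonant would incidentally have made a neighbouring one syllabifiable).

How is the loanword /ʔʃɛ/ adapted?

Substitution: /ʔ/ → /f/, giving /fʃɛ/.
Syllabifying with onset maximization leaves /f/ stranded (no codas are permitted; onsets are limited to one consonant).
Inserting the epenthetic vowel yields /f/ → /fɛ/.

fɛʃɛ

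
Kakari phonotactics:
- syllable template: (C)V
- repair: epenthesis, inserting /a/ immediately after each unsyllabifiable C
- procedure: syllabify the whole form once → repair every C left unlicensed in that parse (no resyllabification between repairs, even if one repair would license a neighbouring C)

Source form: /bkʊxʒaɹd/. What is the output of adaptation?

Syllabifying with onset maximization leaves /b/, /x/, /ɹ/, /d/ stranded (no codas are permitted; onsets are limited to one consonant).
Each unlicensed consonant becomes the onset of a new syllable: /b/ → /ba/, /x/ → /xa/, /ɹ/ → /ɹa/, /d/ → /da/.

bakʊxaʒaɹada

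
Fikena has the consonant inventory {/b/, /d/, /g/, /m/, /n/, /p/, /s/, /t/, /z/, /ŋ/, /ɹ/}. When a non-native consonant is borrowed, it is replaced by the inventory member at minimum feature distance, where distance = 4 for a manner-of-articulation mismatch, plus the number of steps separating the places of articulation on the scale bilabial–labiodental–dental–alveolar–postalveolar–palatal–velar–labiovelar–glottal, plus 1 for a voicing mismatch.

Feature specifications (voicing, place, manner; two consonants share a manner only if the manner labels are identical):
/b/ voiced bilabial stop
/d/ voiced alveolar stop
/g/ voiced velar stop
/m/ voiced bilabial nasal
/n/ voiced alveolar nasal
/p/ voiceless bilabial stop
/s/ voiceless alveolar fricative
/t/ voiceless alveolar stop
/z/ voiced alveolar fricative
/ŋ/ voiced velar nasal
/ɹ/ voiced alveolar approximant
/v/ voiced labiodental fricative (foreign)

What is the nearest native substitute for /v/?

/z/ is closest: same manner (fricative), place distance 2 (labiodental→alveolar), same voicing; total 2. Next closest is /s/ at distance 3.

z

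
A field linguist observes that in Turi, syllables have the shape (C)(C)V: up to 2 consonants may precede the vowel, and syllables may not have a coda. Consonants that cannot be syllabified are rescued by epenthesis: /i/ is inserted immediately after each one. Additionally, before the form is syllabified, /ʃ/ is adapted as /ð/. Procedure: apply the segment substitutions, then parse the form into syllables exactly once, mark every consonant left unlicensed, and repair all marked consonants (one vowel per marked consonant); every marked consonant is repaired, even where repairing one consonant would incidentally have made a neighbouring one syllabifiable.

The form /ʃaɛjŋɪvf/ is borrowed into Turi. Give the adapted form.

Substitution: /ʃ/ → /ð/, giving /ðaɛjŋɪvf/.
Under (C)(C)V, the unsyllabifiable consonants are /v/, /f/ (no codas are permitted; onsets may contain at most 2 consonants).
Each unlicensed consonant becomes the onset of a new syllable: /v/ → /vi/, /f/ → /fi/.

ðaɛjŋɪvifi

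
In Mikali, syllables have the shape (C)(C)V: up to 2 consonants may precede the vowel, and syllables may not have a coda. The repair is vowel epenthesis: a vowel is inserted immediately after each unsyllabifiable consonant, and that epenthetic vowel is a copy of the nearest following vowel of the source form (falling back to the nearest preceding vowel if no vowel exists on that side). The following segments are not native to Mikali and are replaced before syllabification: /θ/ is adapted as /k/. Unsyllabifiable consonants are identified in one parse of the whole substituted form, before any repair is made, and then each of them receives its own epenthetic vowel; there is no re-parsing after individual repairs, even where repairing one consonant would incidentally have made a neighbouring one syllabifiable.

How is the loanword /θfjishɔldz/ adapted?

kifjishɔlɔdɔzɔ

Substitution: /θ/ → /k/, giving /kfjishɔldz/.
The consonants /k/, /l/, /d/, /z/ cannot be parsed into a legal (C)(C)V syllable (no codas are permitted; onsets may contain at most 2 consonants).
Inserting the epenthetic vowel yields /k/ → /ki/, /l/ → /lɔ/, /d/ → /dɔ/, /z/ → /zɔ/.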